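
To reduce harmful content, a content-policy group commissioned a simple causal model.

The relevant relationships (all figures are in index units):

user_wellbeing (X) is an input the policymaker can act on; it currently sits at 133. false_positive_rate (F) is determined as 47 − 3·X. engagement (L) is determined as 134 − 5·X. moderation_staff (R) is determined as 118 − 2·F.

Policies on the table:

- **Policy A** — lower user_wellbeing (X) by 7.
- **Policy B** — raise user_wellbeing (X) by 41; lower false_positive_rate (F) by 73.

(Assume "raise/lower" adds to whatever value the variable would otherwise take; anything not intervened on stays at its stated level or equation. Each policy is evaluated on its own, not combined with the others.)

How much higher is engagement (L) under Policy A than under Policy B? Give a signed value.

Policy A (X − 7):
  X = 133 − 7 = 126
  L = 134 − 5·126 = -496
Policy B (X + 41, F − 73):
  X = 133 + 41 = 174
  L = 134 − 5·174 = -736
L: -496 − (-736) = 240

240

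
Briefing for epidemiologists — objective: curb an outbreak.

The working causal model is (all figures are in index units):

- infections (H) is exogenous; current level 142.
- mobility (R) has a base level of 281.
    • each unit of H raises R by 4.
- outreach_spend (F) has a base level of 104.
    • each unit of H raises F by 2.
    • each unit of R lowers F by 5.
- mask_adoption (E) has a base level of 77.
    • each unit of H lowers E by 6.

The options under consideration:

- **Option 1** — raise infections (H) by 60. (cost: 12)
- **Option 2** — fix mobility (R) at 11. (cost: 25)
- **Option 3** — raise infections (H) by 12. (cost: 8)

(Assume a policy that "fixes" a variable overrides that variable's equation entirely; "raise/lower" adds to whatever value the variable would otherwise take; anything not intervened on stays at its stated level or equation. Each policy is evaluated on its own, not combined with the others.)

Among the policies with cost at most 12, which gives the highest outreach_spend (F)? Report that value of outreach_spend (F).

Option 1 (H + 60):
  H = 142 + 60 = 202
  R = 281 + 4·202 = 1089
  F = 104 + 2·202 − 5·1089 = -4937
Option 3 (H + 12):
  H = 142 + 12 = 154
  R = 281 + 4·154 = 897
  F = 104 + 2·154 − 5·897 = -4073
Comparing — Option 1: F=-4937, Option 3: F=-4073. Highest is -4073 (Option 3).

-4073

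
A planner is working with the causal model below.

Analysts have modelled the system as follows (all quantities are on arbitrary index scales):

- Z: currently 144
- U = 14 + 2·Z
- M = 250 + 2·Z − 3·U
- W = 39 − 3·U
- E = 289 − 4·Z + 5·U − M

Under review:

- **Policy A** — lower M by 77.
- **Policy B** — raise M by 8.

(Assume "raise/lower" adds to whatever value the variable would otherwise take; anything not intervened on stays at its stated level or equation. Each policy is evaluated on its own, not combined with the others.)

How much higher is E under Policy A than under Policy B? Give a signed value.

85

Policy A (M − 77):
  Z = 144
  U = 14 + 2·144 = 302
  M = 250 + 2·144 − 3·302 (−77 from intervention) = -445
  E = 289 − 4·144 + 5·302 − (-445) = 1668
Policy B (M + 8):
  Z = 144
  U = 14 + 2·144 = 302
  M = 250 + 2·144 − 3·302 (+8 from intervention) = -360
  E = 289 − 4·144 + 5·302 − (-360) = 1583
E: 1668 − 1583 = 85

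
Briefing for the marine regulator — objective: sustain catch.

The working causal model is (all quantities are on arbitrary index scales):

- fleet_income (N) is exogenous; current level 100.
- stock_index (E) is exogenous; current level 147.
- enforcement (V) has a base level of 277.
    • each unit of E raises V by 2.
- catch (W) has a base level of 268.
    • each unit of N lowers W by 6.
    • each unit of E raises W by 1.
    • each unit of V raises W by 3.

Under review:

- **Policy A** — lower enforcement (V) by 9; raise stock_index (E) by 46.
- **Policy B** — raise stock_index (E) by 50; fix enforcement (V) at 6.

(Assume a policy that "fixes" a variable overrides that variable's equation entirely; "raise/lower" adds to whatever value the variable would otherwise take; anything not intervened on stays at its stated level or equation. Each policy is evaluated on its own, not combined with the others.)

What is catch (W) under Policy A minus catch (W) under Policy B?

Policy A (V − 9, E + 46):
  N = 100
  E = 147 + 46 = 193
  V = 277 + 2·193 (−9 from intervention) = 654
  W = 268 − 6·100 + 193 + 3·654 = 1823
Policy B (E + 50, V := 6):
  N = 100
  E = 147 + 50 = 197
  V = 6
  W = 268 − 6·100 + 197 + 3·6 = -117
W: 1823 − (-117) = 1940

1940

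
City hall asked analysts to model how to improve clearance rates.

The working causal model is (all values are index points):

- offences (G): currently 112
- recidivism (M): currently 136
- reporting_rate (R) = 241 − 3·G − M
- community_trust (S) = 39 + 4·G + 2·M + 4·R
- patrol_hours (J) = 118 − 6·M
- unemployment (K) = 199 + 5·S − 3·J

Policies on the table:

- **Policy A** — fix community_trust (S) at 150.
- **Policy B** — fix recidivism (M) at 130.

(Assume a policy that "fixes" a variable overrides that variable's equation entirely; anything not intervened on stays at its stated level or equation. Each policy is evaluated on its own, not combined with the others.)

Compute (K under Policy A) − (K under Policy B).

Policy A (S := 150):
  G = 112
  M = 136
  R = 241 − 3·112 − 136 = -231
  S = 150
  J = 118 − 6·136 = -698
  K = 199 + 5·150 − 3·(-698) = 3043
Policy B (M := 130):
  G = 112
  M = 130
  R = 241 − 3·112 − 130 = -225
  S = 39 + 4·112 + 2·130 + 4·(-225) = -153
  J = 118 − 6·130 = -662
  K = 199 + 5·(-153) − 3·(-662) = 1420
K: 3043 − 1420 = 1623

1623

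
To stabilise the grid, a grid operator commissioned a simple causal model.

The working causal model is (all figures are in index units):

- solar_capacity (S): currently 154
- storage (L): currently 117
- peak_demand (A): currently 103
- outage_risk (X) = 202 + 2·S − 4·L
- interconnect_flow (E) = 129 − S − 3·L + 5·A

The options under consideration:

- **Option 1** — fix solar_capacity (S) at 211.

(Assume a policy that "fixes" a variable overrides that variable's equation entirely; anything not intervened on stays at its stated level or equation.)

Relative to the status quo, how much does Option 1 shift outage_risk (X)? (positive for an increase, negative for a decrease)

114

Baseline:
  S = 154
  L = 117
  X = 202 + 2·154 − 4·117 = 42
Option 1 (S := 211):
  S = 211
  L = 117
  X = 202 + 2·211 − 4·117 = 156
Change in X: 156 − 42 = 114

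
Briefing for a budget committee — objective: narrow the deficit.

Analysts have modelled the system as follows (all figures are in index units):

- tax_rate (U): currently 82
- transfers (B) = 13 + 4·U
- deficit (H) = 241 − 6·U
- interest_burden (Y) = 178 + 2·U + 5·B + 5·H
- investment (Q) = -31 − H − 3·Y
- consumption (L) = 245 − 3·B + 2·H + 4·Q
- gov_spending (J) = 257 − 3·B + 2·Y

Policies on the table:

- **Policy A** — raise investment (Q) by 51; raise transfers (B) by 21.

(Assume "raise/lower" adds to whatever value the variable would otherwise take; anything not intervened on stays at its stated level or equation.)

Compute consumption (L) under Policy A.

-11023

Policy A (Q + 51, B + 21):
  U = 82
  B = 13 + 4·82 (+21 from intervention) = 362
  H = 241 − 6·82 = -251
  Y = 178 + 2·82 + 5·362 + 5·(-251) = 897
  Q = -31 − (-251) − 3·897 (+51 from intervention) = -2420
  L = 245 − 3·362 + 2·(-251) + 4·(-2420) = -11023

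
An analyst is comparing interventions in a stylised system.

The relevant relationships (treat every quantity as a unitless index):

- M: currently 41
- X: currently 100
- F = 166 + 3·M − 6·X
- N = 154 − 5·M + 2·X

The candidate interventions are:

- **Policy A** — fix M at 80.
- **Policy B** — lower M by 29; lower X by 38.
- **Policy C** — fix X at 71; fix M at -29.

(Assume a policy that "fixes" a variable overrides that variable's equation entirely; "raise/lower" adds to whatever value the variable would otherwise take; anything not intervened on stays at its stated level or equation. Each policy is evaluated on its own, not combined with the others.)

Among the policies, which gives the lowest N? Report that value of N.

-46

Policy A (M := 80):
  M = 80
  X = 100
  N = 154 − 5·80 + 2·100 = -46
Policy B (M − 29, X − 38):
  M = 41 − 29 = 12
  X = 100 − 38 = 62
  N = 154 − 5·12 + 2·62 = 218
Policy C (X := 71, M := -29):
  M = -29
  X = 71
  N = 154 − 5·(-29) + 2·71 = 441
Comparing — Policy A: N=-46, Policy B: N=218, Policy C: N=441. Lowest is -46 (Policy A).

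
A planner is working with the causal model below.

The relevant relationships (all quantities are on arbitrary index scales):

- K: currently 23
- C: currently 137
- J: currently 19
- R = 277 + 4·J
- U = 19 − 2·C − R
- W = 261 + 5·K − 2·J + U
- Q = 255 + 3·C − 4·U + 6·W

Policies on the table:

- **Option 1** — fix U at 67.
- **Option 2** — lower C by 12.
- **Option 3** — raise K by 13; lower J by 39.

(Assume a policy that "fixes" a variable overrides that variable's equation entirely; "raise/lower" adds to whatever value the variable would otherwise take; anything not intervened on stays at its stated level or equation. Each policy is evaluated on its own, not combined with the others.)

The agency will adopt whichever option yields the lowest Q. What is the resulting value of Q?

1490

Option 1 (U := 67):
  K = 23
  C = 137
  J = 19
  R = 277 + 4·19 = 353
  U = 67
  W = 261 + 5·23 − 2·19 + 67 = 405
  Q = 255 + 3·137 − 4·67 + 6·405 = 2828
Option 2 (C − 12):
  K = 23
  C = 137 − 12 = 125
  J = 19
  R = 277 + 4·19 = 353
  U = 19 − 2·125 − 353 = -584
  W = 261 + 5·23 − 2·19 + (-584) = -246
  Q = 255 + 3·125 − 4·(-584) + 6·(-246) = 1490
Option 3 (K + 13, J − 39):
  K = 23 + 13 = 36
  C = 137
  J = 19 − 39 = -20
  R = 277 + 4·(-20) = 197
  U = 19 − 2·137 − 197 = -452
  W = 261 + 5·36 − 2·(-20) + (-452) = 29
  Q = 255 + 3·137 − 4·(-452) + 6·29 = 2648
Comparing — Option 1: Q=2828, Option 2: Q=1490, Option 3: Q=2648. Lowest is 1490 (Option 2).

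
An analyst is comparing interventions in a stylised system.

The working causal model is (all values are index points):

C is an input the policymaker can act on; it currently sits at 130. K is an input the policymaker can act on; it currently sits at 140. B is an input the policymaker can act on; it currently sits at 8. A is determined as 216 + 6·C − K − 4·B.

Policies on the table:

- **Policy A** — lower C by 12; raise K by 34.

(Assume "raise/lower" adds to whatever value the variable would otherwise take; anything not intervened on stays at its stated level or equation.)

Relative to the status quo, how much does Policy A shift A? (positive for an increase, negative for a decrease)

-106

Baseline:
  C = 130
  K = 140
  B = 8
  A = 216 + 6·130 − 140 − 4·8 = 824
Policy A (C − 12, K + 34):
  C = 130 − 12 = 118
  K = 140 + 34 = 174
  B = 8
  A = 216 + 6·118 − 174 − 4·8 = 718
Change in A: 718 − 824 = -106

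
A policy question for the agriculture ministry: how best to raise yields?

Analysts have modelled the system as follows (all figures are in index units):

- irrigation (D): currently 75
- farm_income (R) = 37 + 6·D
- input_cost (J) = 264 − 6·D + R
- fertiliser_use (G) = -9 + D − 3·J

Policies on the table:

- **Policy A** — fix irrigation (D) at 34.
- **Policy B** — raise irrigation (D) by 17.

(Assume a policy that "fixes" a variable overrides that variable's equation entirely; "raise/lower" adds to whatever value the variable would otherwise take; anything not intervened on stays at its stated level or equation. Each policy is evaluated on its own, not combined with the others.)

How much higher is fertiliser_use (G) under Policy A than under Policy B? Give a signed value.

Policy A (D := 34):
  D = 34
  R = 37 + 6·34 = 241
  J = 264 − 6·34 + 241 = 301
  G = -9 + 34 − 3·301 = -878
Policy B (D + 17):
  D = 75 + 17 = 92
  R = 37 + 6·92 = 589
  J = 264 − 6·92 + 589 = 301
  G = -9 + 92 − 3·301 = -820
G: -878 − (-820) = -58

-58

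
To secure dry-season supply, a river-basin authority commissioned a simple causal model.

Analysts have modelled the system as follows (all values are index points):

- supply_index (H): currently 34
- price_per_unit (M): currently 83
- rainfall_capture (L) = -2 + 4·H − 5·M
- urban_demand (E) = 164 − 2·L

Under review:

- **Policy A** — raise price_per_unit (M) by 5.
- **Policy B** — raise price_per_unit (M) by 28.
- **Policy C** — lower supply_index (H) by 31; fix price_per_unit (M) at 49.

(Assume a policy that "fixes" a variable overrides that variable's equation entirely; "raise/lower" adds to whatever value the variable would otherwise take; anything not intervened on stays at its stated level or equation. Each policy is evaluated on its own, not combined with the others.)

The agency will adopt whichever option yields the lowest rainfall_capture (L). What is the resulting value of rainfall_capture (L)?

Policy A (M + 5):
  H = 34
  M = 83 + 5 = 88
  L = -2 + 4·34 − 5·88 = -306
Policy B (M + 28):
  H = 34
  M = 83 + 28 = 111
  L = -2 + 4·34 − 5·111 = -421
Policy C (H − 31, M := 49):
  H = 34 − 31 = 3
  M = 49
  L = -2 + 4·3 − 5·49 = -235
Comparing — Policy A: L=-306, Policy B: L=-421, Policy C: L=-235. Lowest is -421 (Policy B).

-421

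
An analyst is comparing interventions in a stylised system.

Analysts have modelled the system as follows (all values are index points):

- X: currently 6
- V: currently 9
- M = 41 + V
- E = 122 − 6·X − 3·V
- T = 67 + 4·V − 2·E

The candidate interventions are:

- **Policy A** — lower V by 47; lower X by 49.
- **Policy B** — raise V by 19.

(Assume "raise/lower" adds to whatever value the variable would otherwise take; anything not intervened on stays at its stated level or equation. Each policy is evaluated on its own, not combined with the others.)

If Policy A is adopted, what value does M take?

3

Policy A (V − 47, X − 49):
  V = 9 − 47 = -38
  M = 41 + (-38) = 3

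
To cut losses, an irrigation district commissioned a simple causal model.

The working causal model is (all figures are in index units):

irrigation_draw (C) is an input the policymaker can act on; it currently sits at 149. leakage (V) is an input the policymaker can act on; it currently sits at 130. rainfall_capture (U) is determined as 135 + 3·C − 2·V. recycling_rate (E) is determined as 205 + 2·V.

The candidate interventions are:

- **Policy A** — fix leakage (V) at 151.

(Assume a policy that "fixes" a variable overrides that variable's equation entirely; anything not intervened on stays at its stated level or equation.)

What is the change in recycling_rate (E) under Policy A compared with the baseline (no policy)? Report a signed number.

Baseline:
  V = 130
  E = 205 + 2·130 = 465
Policy A (V := 151):
  V = 151
  E = 205 + 2·151 = 507
Change in E: 507 − 465 = 42

42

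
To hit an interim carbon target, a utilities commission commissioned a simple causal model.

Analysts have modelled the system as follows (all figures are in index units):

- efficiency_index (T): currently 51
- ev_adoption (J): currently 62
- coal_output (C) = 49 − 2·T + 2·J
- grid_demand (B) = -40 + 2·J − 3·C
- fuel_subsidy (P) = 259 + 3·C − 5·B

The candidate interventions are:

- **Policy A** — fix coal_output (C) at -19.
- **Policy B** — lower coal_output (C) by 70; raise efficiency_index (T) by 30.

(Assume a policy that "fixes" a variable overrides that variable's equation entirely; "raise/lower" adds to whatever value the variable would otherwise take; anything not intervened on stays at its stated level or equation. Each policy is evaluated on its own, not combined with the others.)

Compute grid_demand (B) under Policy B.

Policy B (C − 70, T + 30):
  T = 51 + 30 = 81
  J = 62
  C = 49 − 2·81 + 2·62 (−70 from intervention) = -59
  B = -40 + 2·62 − 3·(-59) = 261

261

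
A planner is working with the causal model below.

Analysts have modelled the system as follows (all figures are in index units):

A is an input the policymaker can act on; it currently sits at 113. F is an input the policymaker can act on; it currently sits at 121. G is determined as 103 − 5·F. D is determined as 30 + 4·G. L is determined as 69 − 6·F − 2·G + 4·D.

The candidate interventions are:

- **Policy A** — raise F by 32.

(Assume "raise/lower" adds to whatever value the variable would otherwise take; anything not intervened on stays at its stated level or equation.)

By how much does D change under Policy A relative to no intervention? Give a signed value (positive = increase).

Baseline:
  F = 121
  G = 103 − 5·121 = -502
  D = 30 + 4·(-502) = -1978
Policy A (F + 32):
  F = 121 + 32 = 153
  G = 103 − 5·153 = -662
  D = 30 + 4·(-662) = -2618
Change in D: -2618 − (-1978) = -640

-640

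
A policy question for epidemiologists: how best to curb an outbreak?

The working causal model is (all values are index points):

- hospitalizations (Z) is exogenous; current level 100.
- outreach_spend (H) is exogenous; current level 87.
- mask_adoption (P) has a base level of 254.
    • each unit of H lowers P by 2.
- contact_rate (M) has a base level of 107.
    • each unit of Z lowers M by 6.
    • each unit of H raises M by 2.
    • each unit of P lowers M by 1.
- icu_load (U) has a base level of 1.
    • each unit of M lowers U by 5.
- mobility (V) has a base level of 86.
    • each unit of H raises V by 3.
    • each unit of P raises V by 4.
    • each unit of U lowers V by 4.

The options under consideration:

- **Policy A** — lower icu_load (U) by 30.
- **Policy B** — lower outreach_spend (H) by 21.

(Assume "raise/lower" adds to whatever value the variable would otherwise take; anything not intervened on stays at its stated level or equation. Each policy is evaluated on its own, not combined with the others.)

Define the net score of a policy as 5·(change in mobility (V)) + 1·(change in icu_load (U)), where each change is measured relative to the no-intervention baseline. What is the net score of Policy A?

Baseline:
  Z = 100
  H = 87
  P = 254 − 2·87 = 80
  M = 107 − 6·100 + 2·87 − 80 = -399
  U = 1 − 5·(-399) = 1996
  V = 86 + 3·87 + 4·80 − 4·1996 = -7317
Policy A (U − 30):
  Z = 100
  H = 87
  P = 254 − 2·87 = 80
  M = 107 − 6·100 + 2·87 − 80 = -399
  U = 1 − 5·(-399) (−30 from intervention) = 1966
  V = 86 + 3·87 + 4·80 − 4·1966 = -7197
ΔV = -7197 − (-7317) = 120; ΔU = 1966 − 1996 = -30
Score = 5·120 + 1·(-30) = 570

570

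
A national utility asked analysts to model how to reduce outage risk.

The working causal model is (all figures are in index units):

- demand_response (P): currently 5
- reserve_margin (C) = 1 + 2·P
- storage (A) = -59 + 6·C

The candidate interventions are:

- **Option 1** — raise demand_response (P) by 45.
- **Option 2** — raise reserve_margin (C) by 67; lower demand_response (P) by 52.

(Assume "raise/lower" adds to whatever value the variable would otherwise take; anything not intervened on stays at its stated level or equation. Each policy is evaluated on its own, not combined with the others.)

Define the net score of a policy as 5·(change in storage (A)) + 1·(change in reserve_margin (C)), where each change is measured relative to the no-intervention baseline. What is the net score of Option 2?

-1147

Baseline:
  P = 5
  C = 1 + 2·5 = 11
  A = -59 + 6·11 = 7
Option 2 (C + 67, P − 52):
  P = 5 − 52 = -47
  C = 1 + 2·(-47) (+67 from intervention) = -26
  A = -59 + 6·(-26) = -215
ΔA = -215 − 7 = -222; ΔC = -26 − 11 = -37
Score = 5·(-222) + 1·(-37) = -1147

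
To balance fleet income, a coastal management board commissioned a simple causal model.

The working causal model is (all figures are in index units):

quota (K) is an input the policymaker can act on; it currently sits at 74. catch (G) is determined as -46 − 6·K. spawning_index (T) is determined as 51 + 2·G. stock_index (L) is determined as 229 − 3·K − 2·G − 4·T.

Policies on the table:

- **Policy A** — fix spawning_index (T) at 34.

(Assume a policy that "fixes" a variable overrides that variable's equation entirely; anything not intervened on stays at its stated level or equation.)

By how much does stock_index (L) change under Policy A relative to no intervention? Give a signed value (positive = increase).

-3852

Baseline:
  K = 74
  G = -46 − 6·74 = -490
  T = 51 + 2·(-490) = -929
  L = 229 − 3·74 − 2·(-490) − 4·(-929) = 4703
Policy A (T := 34):
  K = 74
  G = -46 − 6·74 = -490
  T = 34
  L = 229 − 3·74 − 2·(-490) − 4·34 = 851
Change in L: 851 − 4703 = -3852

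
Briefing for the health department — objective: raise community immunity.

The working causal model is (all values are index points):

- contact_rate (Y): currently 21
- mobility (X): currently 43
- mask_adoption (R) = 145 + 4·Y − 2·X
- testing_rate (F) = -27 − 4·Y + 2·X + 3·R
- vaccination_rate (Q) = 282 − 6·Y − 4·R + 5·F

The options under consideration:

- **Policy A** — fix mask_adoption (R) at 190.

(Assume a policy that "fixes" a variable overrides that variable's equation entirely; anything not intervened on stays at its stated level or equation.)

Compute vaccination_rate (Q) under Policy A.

Policy A (R := 190):
  Y = 21
  X = 43
  R = 190
  F = -27 − 4·21 + 2·43 + 3·190 = 545
  Q = 282 − 6·21 − 4·190 + 5·545 = 2121

2121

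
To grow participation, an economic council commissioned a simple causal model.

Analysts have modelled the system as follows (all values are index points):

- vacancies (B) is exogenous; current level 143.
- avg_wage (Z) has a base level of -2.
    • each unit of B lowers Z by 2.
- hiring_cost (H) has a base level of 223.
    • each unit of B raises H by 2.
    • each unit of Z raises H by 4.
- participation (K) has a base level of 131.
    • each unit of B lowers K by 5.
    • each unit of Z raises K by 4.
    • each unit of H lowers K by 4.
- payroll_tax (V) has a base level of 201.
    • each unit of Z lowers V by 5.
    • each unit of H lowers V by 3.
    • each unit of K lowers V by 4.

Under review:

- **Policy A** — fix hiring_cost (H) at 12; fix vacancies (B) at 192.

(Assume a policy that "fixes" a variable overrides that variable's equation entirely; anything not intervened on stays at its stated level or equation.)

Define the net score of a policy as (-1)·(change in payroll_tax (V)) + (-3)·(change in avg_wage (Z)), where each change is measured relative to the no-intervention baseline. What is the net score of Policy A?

-11259

Baseline:
  B = 143
  Z = -2 − 2·143 = -288
  H = 223 + 2·143 + 4·(-288) = -643
  K = 131 − 5·143 + 4·(-288) − 4·(-643) = 836
  V = 201 − 5·(-288) − 3·(-643) − 4·836 = 226
Policy A (H := 12, B := 192):
  B = 192
  Z = -2 − 2·192 = -386
  H = 12
  K = 131 − 5·192 + 4·(-386) − 4·12 = -2421
  V = 201 − 5·(-386) − 3·12 − 4·(-2421) = 11779
ΔV = 11779 − 226 = 11553; ΔZ = -386 − (-288) = -98
Score = (-1)·11553 + (-3)·(-98) = -11259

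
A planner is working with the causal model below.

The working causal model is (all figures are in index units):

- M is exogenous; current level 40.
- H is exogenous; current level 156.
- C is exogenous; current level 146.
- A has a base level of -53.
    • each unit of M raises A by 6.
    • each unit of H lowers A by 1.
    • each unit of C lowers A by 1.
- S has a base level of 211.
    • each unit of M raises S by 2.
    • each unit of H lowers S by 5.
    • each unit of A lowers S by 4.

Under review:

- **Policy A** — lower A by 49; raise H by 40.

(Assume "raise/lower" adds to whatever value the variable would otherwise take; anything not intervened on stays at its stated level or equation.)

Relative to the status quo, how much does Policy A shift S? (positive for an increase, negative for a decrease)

Baseline:
  M = 40
  H = 156
  C = 146
  A = -53 + 6·40 − 156 − 146 = -115
  S = 211 + 2·40 − 5·156 − 4·(-115) = -29
Policy A (A − 49, H + 40):
  M = 40
  H = 156 + 40 = 196
  C = 146
  A = -53 + 6·40 − 196 − 146 (−49 from intervention) = -204
  S = 211 + 2·40 − 5·196 − 4·(-204) = 127
Change in S: 127 − (-29) = 156

156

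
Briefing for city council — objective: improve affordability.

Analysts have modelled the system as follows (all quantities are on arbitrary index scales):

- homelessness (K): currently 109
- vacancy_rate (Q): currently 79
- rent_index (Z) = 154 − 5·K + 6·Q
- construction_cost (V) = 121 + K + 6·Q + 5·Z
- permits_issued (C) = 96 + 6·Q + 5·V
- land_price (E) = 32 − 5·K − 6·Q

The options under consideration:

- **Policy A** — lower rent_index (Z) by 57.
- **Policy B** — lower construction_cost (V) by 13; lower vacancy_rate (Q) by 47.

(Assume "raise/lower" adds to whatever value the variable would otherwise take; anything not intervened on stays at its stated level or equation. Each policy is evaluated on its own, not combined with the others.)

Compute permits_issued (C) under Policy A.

Policy A (Z − 57):
  K = 109
  Q = 79
  Z = 154 − 5·109 + 6·79 (−57 from intervention) = 26
  V = 121 + 109 + 6·79 + 5·26 = 834
  C = 96 + 6·79 + 5·834 = 4740

4740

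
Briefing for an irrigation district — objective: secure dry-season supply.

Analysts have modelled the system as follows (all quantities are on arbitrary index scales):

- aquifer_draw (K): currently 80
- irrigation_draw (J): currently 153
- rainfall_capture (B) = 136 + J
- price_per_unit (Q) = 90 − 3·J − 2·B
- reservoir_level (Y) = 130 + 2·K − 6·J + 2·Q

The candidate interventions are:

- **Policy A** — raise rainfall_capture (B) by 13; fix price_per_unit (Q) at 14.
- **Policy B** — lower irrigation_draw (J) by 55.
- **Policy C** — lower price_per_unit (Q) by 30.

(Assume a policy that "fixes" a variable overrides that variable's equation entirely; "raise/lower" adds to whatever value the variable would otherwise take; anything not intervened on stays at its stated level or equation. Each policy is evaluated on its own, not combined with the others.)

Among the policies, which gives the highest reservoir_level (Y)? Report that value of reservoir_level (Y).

-600

Policy A (B + 13, Q := 14):
  K = 80
  J = 153
  B = 136 + 153 (+13 from intervention) = 302
  Q = 14
  Y = 130 + 2·80 − 6·153 + 2·14 = -600
Policy B (J − 55):
  K = 80
  J = 153 − 55 = 98
  B = 136 + 98 = 234
  Q = 90 − 3·98 − 2·234 = -672
  Y = 130 + 2·80 − 6·98 + 2·(-672) = -1642
Policy C (Q − 30):
  K = 80
  J = 153
  B = 136 + 153 = 289
  Q = 90 − 3·153 − 2·289 (−30 from intervention) = -977
  Y = 130 + 2·80 − 6·153 + 2·(-977) = -2582
Comparing — Policy A: Y=-600, Policy B: Y=-1642, Policy C: Y=-2582. Highest is -600 (Policy A).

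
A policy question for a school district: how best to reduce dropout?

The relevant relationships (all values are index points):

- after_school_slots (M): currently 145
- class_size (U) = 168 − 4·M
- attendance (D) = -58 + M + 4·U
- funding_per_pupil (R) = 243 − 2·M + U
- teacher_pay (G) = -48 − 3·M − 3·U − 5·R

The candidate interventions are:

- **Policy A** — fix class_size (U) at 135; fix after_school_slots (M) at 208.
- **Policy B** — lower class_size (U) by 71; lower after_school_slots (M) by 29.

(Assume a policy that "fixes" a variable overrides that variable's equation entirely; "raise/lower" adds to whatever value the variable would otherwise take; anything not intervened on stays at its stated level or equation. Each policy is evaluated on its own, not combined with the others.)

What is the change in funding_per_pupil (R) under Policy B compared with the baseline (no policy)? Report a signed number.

103

Baseline:
  M = 145
  U = 168 − 4·145 = -412
  R = 243 − 2·145 + (-412) = -459
Policy B (U − 71, M − 29):
  M = 145 − 29 = 116
  U = 168 − 4·116 (−71 from intervention) = -367
  R = 243 − 2·116 + (-367) = -356
Change in R: -356 − (-459) = 103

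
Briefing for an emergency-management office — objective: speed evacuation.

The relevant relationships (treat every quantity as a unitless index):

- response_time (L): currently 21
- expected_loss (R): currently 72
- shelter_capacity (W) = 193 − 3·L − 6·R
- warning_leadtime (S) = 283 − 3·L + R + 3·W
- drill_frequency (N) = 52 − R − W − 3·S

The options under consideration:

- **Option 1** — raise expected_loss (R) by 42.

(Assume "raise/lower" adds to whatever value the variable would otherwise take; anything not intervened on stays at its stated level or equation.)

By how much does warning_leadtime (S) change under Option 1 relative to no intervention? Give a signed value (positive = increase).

Baseline:
  L = 21
  R = 72
  W = 193 − 3·21 − 6·72 = -302
  S = 283 − 3·21 + 72 + 3·(-302) = -614
Option 1 (R + 42):
  L = 21
  R = 72 + 42 = 114
  W = 193 − 3·21 − 6·114 = -554
  S = 283 − 3·21 + 114 + 3·(-554) = -1328
Change in S: -1328 − (-614) = -714

-714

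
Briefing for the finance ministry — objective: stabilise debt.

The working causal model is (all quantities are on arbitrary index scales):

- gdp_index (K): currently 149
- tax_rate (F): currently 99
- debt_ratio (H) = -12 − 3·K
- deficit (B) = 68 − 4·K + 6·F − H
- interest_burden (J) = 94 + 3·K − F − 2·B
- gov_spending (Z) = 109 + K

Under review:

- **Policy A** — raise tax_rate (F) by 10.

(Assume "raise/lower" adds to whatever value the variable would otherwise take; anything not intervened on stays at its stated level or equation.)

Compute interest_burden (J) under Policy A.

Policy A (F + 10):
  K = 149
  F = 99 + 10 = 109
  H = -12 − 3·149 = -459
  B = 68 − 4·149 + 6·109 − (-459) = 585
  J = 94 + 3·149 − 109 − 2·585 = -738

-738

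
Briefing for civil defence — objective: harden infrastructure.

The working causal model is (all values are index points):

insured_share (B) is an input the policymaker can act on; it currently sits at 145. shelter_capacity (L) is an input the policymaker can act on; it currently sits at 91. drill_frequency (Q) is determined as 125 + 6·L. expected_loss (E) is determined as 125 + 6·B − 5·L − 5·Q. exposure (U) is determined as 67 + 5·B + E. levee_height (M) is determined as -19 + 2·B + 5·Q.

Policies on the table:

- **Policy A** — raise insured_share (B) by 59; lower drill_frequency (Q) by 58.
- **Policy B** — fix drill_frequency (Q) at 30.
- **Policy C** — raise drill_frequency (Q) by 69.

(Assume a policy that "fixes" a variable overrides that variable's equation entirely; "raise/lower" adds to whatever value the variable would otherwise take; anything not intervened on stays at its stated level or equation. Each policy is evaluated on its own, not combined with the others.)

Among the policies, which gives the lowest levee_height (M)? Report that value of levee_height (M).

Policy A (B + 59, Q − 58):
  B = 145 + 59 = 204
  L = 91
  Q = 125 + 6·91 (−58 from intervention) = 613
  M = -19 + 2·204 + 5·613 = 3454
Policy B (Q := 30):
  B = 145
  L = 91
  Q = 30
  M = -19 + 2·145 + 5·30 = 421
Policy C (Q + 69):
  B = 145
  L = 91
  Q = 125 + 6·91 (+69 from intervention) = 740
  M = -19 + 2·145 + 5·740 = 3971
Comparing — Policy A: M=3454, Policy B: M=421, Policy C: M=3971. Lowest is 421 (Policy B).

421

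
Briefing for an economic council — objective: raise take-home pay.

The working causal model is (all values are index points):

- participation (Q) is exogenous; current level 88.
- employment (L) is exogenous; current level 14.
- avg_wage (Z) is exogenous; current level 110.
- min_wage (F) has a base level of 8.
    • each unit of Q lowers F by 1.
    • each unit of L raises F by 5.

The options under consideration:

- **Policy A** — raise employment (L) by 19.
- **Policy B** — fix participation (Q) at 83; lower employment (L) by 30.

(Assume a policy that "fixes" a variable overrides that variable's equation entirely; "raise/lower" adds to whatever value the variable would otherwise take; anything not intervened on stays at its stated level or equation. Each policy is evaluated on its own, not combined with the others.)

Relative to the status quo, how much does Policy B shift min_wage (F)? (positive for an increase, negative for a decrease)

-145

Baseline:
  Q = 88
  L = 14
  F = 8 − 88 + 5·14 = -10
Policy B (Q := 83, L − 30):
  Q = 83
  L = 14 − 30 = -16
  F = 8 − 83 + 5·(-16) = -155
Change in F: -155 − (-10) = -145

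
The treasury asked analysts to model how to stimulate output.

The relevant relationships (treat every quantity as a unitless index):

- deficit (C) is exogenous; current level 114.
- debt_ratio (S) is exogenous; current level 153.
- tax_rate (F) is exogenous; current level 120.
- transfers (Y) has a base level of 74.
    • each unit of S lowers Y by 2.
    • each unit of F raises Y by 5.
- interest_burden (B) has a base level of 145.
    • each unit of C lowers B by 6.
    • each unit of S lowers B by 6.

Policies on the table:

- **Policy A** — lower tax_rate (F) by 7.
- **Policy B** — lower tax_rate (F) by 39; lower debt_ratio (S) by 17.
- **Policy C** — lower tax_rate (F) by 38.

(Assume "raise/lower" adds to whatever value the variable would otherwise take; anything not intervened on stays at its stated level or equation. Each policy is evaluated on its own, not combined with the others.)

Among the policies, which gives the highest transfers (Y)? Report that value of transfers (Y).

333

Policy A (F − 7):
  S = 153
  F = 120 − 7 = 113
  Y = 74 − 2·153 + 5·113 = 333
Policy B (F − 39, S − 17):
  S = 153 − 17 = 136
  F = 120 − 39 = 81
  Y = 74 − 2·136 + 5·81 = 207
Policy C (F − 38):
  S = 153
  F = 120 − 38 = 82
  Y = 74 − 2·153 + 5·82 = 178
Comparing — Policy A: Y=333, Policy B: Y=207, Policy C: Y=178. Highest is 333 (Policy A).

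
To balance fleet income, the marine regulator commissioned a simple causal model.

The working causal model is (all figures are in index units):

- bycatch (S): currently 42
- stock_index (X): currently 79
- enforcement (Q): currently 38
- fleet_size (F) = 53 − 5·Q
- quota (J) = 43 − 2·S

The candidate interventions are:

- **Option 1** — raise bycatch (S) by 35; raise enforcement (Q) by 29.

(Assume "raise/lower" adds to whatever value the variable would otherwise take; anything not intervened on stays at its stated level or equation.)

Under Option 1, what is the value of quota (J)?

-111

Option 1 (S + 35, Q + 29):
  S = 42 + 35 = 77
  J = 43 − 2·77 = -111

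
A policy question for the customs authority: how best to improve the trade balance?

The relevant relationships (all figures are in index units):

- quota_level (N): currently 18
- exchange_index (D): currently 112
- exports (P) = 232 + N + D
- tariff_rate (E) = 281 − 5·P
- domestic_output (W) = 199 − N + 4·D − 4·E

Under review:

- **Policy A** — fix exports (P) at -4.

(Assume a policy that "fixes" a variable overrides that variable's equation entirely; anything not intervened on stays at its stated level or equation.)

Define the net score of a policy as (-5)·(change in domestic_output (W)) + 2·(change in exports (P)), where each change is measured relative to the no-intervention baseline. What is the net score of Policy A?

35868

Baseline:
  N = 18
  D = 112
  P = 232 + 18 + 112 = 362
  E = 281 − 5·362 = -1529
  W = 199 − 18 + 4·112 − 4·(-1529) = 6745
Policy A (P := -4):
  N = 18
  D = 112
  P = -4
  E = 281 − 5·(-4) = 301
  W = 199 − 18 + 4·112 − 4·301 = -575
ΔW = -575 − 6745 = -7320; ΔP = -4 − 362 = -366
Score = (-5)·(-7320) + 2·(-366) = 35868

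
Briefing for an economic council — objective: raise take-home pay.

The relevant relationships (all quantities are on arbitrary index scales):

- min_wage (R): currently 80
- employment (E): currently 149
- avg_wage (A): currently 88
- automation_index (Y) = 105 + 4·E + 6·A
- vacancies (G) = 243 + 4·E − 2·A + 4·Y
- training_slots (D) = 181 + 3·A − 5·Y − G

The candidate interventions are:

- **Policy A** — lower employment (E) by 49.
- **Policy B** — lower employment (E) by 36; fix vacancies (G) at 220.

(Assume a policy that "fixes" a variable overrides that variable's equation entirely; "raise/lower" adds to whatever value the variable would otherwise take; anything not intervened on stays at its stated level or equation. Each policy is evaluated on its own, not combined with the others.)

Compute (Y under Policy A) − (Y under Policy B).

-52

Policy A (E − 49):
  E = 149 − 49 = 100
  A = 88
  Y = 105 + 4·100 + 6·88 = 1033
Policy B (E − 36, G := 220):
  E = 149 − 36 = 113
  A = 88
  Y = 105 + 4·113 + 6·88 = 1085
Y: 1033 − 1085 = -52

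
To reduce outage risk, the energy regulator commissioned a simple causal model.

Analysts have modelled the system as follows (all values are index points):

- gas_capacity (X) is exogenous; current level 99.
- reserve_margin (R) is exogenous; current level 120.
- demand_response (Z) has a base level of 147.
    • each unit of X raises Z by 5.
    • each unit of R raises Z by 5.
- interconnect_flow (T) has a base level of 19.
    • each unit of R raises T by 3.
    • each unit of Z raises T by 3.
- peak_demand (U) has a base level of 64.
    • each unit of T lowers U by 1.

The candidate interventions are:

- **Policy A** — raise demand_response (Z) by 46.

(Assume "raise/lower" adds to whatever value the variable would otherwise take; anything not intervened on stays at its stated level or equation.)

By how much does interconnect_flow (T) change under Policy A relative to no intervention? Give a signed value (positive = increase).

138

Baseline:
  X = 99
  R = 120
  Z = 147 + 5·99 + 5·120 = 1242
  T = 19 + 3·120 + 3·1242 = 4105
Policy A (Z + 46):
  X = 99
  R = 120
  Z = 147 + 5·99 + 5·120 (+46 from intervention) = 1288
  T = 19 + 3·120 + 3·1288 = 4243
Change in T: 4243 − 4105 = 138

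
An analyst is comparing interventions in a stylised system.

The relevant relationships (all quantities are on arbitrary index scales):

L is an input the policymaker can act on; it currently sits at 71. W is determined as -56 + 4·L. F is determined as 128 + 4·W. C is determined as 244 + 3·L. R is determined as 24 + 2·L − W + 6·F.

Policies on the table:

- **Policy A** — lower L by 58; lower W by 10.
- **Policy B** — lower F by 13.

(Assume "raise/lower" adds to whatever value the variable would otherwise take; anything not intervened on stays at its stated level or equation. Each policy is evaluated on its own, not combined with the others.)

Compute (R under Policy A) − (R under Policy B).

Policy A (L − 58, W − 10):
  L = 71 − 58 = 13
  W = -56 + 4·13 (−10 from intervention) = -14
  F = 128 + 4·(-14) = 72
  R = 24 + 2·13 − (-14) + 6·72 = 496
Policy B (F − 13):
  L = 71
  W = -56 + 4·71 = 228
  F = 128 + 4·228 (−13 from intervention) = 1027
  R = 24 + 2·71 − 228 + 6·1027 = 6100
R: 496 − 6100 = -5604

-5604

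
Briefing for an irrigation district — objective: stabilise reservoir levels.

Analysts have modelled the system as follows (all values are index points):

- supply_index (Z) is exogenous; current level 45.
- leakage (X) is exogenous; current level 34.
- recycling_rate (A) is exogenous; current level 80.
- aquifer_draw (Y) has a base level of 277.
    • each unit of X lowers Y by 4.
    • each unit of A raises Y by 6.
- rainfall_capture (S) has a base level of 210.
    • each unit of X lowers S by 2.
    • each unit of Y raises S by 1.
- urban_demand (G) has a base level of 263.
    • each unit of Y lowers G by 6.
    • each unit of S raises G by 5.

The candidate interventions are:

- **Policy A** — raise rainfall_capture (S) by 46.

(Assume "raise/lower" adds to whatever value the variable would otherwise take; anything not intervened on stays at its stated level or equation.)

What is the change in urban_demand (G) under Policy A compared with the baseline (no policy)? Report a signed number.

Baseline:
  X = 34
  A = 80
  Y = 277 − 4·34 + 6·80 = 621
  S = 210 − 2·34 + 621 = 763
  G = 263 − 6·621 + 5·763 = 352
Policy A (S + 46):
  X = 34
  A = 80
  Y = 277 − 4·34 + 6·80 = 621
  S = 210 − 2·34 + 621 (+46 from intervention) = 809
  G = 263 − 6·621 + 5·809 = 582
Change in G: 582 − 352 = 230

230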